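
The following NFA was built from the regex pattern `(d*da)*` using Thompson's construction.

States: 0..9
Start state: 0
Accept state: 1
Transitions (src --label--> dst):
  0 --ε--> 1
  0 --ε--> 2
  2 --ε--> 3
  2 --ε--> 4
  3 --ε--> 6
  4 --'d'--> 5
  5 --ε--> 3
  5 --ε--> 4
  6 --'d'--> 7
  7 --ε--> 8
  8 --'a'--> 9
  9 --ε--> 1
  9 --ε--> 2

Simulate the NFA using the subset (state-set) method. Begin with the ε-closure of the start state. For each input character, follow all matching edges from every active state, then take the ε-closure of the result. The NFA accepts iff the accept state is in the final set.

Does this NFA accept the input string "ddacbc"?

Answer: REJECT

Derivation:
S₀ = ε-closure({0}) = {0,1,2,3,4,6}
'd' @ 1: {3,4,5,6,7,8}
'd' @ 2: {3,4,5,6,7,8}
'a' @ 3: {1,2,3,4,6,9}  [accepting]
'c' @ 4: {}  — state set empty
rest 'bc' ignored (set empty)
after full input: {}  (accept=1 not in)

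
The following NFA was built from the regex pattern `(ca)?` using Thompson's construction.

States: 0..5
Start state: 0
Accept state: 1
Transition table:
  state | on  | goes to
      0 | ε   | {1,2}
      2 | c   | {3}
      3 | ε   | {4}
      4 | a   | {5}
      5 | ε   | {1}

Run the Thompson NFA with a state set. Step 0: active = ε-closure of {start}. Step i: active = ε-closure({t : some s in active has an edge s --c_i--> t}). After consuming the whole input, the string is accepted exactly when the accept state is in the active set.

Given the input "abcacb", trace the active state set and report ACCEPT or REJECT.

Answer: REJECT

Steps:
S₀ = ε-closure({0}) = {0,1,2}
'a' @ 1: {}  — dead — no transitions
rest 'bcacb' ignored (set empty)
final: {}; accept 1 not in set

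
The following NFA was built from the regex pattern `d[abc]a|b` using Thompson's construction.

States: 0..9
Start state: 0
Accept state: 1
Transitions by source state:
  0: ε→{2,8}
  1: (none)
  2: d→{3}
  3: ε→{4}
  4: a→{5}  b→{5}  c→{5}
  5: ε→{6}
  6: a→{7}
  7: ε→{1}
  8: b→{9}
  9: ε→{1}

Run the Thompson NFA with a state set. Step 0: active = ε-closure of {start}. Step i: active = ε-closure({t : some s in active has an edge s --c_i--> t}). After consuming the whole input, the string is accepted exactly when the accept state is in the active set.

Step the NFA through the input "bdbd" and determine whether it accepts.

S₀ = ε-closure({0}) = {0,2,8}
'b' @ 1: {1,9}  (accept∈set)
'd' @ 2: {}  — dead — no transitions
rest 'bd' ignored (set empty)
final: {}; accept 1 not in set

Answer: REJECT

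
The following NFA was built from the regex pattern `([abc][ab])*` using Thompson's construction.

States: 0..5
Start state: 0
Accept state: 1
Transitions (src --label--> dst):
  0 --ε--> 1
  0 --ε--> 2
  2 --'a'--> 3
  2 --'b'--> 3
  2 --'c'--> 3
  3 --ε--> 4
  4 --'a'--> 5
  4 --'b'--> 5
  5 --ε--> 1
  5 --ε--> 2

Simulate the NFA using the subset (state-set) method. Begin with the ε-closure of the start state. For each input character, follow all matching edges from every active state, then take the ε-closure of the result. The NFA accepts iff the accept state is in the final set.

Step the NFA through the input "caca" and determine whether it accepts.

Answer: ACCEPT

Trace:
start: ε-closure({0}) = {0,1,2}
'c' @ 1: {3,4}
'a' @ 2: {1,2,5}  ✓accept
'c' @ 3: {3,4}
'a' @ 4: {1,2,5}  ✓accept
end set {1,2,5} — state 1 in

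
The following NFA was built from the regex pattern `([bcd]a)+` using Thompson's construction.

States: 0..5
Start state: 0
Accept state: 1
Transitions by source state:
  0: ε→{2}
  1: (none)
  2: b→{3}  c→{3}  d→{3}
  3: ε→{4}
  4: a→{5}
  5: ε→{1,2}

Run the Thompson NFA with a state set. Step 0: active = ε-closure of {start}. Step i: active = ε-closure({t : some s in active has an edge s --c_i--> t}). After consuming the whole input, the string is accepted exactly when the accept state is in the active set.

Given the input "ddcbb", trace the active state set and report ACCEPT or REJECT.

Answer: REJECT

Derivation:
initial (ε-close {0}): {0,2}
'd' @ 1: {3,4}
'd' @ 2: {}  — state set empty
rest 'cbb' ignored (set empty)
end set {} — state 1 not in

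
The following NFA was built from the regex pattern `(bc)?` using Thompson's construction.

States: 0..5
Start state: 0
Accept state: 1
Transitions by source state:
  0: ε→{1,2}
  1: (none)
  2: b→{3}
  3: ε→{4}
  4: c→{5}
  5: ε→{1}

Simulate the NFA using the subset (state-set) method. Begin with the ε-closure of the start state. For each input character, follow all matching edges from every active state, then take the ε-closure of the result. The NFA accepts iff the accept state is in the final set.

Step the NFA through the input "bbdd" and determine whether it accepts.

Answer: REJECT

Steps:
initial (ε-close {0}): {0,1,2}
'b' @ 1: {3,4}
'b' @ 2: {}  — no active states
rest 'dd' ignored (set empty)
after full input: {}  (accept=1 not in)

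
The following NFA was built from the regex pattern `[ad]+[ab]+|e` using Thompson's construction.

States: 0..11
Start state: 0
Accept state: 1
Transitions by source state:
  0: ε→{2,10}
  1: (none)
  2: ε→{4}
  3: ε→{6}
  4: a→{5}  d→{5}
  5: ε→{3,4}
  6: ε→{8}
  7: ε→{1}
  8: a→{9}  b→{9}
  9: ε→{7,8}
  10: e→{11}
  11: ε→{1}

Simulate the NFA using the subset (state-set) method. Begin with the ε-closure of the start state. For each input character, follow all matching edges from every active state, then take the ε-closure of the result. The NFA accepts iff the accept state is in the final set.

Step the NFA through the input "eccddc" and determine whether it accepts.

S₀ = ε-closure({0}) = {0,2,4,10}
'e' @ 1: {1,11}  (accept∈set)
'c' @ 2: {}  — dead — no transitions
rest 'cddc' ignored (set empty)
final: {}; accept 1 not in set

Answer: REJECT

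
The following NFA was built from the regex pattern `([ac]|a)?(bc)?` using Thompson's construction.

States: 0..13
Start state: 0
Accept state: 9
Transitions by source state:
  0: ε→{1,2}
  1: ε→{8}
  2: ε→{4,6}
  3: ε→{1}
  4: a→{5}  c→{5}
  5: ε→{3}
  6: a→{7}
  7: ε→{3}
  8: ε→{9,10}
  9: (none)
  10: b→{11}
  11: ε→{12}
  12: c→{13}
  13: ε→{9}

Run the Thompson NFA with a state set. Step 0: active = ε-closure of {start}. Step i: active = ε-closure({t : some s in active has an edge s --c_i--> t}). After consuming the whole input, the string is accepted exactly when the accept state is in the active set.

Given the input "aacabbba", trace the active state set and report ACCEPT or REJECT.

Answer: REJECT

Derivation:
S₀ = ε-closure({0}) = {0,1,2,4,6,8,9,10}
'a' @ 1: {1,3,5,7,8,9,10}  (accept∈set)
'a' @ 2: {}  — no active states
rest 'cabbba' ignored (set empty)
end set {} — state 9 not in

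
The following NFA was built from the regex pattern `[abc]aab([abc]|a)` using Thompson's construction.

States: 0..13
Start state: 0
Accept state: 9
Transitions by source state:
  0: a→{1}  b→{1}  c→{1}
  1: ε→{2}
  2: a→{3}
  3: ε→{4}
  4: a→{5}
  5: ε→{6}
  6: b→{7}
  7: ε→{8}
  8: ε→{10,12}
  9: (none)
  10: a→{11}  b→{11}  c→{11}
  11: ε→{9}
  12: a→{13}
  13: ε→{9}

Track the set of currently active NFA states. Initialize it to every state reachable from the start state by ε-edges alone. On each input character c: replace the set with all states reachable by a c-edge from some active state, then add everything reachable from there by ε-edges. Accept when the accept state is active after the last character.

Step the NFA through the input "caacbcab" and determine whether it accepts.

Answer: REJECT

Trace:
S₀ = ε-closure({0}) = {0}
'c' @ 1: {1,2}
'a' @ 2: {3,4}
'a' @ 3: {5,6}
'c' @ 4: {}  — state set empty
rest 'bcab' ignored (set empty)
end set {} — state 9 not in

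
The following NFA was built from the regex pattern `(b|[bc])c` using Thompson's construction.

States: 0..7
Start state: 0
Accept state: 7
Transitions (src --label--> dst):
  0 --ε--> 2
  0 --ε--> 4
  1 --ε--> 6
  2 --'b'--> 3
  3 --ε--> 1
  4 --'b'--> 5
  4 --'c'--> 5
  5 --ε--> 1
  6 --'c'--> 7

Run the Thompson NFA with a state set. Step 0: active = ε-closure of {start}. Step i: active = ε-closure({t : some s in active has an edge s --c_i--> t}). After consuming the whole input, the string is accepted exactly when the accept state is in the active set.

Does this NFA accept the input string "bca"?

Answer: REJECT

Steps:
S₀ = ε-closure({0}) = {0,2,4}
'b' @ 1: {1,3,5,6}
'c' @ 2: {7}  ✓accept
'a' @ 3: {}  — no active states
after full input: {}  (accept=7 not in)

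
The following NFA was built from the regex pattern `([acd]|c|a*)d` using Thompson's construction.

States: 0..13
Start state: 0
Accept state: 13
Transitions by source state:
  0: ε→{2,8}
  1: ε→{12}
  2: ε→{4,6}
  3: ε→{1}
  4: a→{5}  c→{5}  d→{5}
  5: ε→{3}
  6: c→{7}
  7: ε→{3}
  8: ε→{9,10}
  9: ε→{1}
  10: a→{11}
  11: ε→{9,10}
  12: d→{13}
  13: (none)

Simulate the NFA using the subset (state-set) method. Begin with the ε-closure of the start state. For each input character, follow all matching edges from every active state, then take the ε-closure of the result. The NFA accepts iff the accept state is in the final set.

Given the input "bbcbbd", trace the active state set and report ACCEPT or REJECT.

Answer: REJECT

Steps:
S₀ = ε-closure({0}) = {0,1,2,4,6,8,9,10,12}
'b' @ 1: {}  — dead — no transitions
rest 'bcbbd' ignored (set empty)
after full input: {}  (accept=13 not in)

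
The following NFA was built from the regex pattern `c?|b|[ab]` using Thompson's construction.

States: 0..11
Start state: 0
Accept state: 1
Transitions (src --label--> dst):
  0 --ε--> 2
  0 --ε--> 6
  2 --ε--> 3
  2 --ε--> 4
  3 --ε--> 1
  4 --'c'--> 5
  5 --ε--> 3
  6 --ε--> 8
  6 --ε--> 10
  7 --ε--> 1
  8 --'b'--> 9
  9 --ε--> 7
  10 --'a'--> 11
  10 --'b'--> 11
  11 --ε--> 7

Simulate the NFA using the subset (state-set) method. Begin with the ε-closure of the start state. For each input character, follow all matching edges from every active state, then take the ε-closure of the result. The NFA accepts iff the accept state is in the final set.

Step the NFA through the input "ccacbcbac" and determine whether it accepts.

S₀ = ε-closure({0}) = {0,1,2,3,4,6,8,10}
'c' @ 1: {1,3,5}  ✓accept
'c' @ 2: {}  — no active states
rest 'acbcbac' ignored (set empty)
end set {} — state 1 not in

Answer: REJECT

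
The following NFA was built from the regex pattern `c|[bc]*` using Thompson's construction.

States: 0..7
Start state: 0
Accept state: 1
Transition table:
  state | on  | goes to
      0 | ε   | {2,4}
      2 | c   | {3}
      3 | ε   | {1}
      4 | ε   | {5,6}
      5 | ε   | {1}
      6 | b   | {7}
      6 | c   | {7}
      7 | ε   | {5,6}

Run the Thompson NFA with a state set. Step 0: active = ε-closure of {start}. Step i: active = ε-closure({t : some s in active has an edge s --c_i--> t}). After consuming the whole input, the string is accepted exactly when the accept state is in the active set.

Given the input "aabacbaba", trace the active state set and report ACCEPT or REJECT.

initial (ε-close {0}): {0,1,2,4,5,6}
'a' @ 1: {}  — dead — no transitions
rest 'abacbaba' ignored (set empty)
final: {}; accept 1 not in set

Answer: REJECT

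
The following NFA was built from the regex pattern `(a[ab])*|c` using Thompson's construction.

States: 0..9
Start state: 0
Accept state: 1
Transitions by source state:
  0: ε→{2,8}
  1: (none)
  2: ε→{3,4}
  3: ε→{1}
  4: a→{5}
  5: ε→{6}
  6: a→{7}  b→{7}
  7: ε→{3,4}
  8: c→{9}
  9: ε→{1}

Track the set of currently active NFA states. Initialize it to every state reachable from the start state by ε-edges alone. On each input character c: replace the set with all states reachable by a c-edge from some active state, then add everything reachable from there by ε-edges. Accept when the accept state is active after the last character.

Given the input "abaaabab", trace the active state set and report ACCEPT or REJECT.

initial (ε-close {0}): {0,1,2,3,4,8}
'a' @ 1: {5,6}
'b' @ 2: {1,3,4,7}  (accept∈set)
'a' @ 3: {5,6}
'a' @ 4: {1,3,4,7}  (accept∈set)
'a' @ 5: {5,6}
'b' @ 6: {1,3,4,7}  (accept∈set)
'a' @ 7: {5,6}
'b' @ 8: {1,3,4,7}  (accept∈set)
final: {1,3,4,7}; accept 1 in set

Answer: ACCEPT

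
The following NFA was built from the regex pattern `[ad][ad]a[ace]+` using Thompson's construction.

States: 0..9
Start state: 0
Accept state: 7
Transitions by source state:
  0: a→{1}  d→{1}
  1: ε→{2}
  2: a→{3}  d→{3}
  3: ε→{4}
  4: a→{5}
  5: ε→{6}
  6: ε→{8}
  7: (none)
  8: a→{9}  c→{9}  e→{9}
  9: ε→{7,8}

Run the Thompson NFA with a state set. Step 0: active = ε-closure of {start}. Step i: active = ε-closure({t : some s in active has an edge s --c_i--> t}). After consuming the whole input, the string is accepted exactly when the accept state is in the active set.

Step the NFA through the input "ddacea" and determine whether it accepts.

Answer: ACCEPT

Trace:
initial (ε-close {0}): {0}
'd' @ 1: {1,2}
'd' @ 2: {3,4}
'a' @ 3: {5,6,8}
'c' @ 4: {7,8,9}  [accepting]
'e' @ 5: {7,8,9}  [accepting]
'a' @ 6: {7,8,9}  [accepting]
end set {7,8,9} — state 7 in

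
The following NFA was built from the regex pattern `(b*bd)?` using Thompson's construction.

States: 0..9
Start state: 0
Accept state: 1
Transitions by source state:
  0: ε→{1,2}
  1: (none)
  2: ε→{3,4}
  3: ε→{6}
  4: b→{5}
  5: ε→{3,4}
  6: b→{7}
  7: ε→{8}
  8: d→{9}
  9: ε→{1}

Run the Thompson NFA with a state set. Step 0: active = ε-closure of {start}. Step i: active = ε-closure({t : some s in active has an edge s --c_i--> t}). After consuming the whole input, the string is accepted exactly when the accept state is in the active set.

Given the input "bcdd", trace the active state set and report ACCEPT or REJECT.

Answer: REJECT

Trace:
initial (ε-close {0}): {0,1,2,3,4,6}
'b' @ 1: {3,4,5,6,7,8}
'c' @ 2: {}  — dead — no transitions
rest 'dd' ignored (set empty)
final: {}; accept 1 not in set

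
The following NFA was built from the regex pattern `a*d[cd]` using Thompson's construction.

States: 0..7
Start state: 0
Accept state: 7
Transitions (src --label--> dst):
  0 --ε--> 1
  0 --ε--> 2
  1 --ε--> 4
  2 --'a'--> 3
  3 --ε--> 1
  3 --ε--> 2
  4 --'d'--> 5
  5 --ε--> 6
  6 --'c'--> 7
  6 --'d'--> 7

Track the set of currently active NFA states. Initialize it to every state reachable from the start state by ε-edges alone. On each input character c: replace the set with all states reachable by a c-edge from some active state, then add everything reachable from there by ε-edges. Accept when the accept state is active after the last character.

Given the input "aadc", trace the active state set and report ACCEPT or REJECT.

Answer: ACCEPT

Steps:
start: ε-closure({0}) = {0,1,2,4}
'a' @ 1: {1,2,3,4}
'a' @ 2: {1,2,3,4}
'd' @ 3: {5,6}
'c' @ 4: {7}  (accept∈set)
end set {7} — state 7 in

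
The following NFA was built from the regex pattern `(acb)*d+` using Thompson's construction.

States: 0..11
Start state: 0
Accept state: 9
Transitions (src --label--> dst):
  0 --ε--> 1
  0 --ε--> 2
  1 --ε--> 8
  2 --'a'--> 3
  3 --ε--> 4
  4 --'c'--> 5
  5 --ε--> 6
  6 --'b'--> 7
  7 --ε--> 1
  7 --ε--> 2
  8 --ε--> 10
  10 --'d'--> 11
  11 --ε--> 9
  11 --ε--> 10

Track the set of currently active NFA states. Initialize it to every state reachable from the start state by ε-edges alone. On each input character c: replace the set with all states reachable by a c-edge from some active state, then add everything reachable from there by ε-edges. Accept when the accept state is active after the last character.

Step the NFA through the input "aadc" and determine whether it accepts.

Answer: REJECT

Derivation:
start: ε-closure({0}) = {0,1,2,8,10}
'a' @ 1: {3,4}
'a' @ 2: {}  — state set empty
rest 'dc' ignored (set empty)
after full input: {}  (accept=9 not in)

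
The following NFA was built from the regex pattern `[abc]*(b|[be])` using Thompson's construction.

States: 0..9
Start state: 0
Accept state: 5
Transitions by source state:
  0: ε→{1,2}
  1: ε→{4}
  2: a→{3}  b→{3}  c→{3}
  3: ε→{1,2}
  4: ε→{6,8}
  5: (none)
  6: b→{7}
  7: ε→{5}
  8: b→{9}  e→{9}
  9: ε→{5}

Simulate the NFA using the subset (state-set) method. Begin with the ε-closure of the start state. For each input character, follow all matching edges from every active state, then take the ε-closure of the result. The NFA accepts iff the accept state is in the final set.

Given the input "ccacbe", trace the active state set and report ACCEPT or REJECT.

S₀ = ε-closure({0}) = {0,1,2,4,6,8}
'c' @ 1: {1,2,3,4,6,8}
'c' @ 2: {1,2,3,4,6,8}
'a' @ 3: {1,2,3,4,6,8}
'c' @ 4: {1,2,3,4,6,8}
'b' @ 5: {1,2,3,4,5,6,7,8,9}  ✓accept
'e' @ 6: {5,9}  ✓accept
after full input: {5,9}  (accept=5 in)

Answer: ACCEPT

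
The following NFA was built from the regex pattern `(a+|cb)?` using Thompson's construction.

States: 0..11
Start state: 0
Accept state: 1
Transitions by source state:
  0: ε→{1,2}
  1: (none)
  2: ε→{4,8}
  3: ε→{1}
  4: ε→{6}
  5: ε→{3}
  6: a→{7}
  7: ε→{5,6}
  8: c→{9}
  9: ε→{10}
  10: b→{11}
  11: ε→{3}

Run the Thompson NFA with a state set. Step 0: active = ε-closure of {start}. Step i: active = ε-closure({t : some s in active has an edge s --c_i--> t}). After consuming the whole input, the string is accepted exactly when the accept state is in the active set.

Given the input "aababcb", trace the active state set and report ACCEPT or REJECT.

Answer: REJECT

Derivation:
S₀ = ε-closure({0}) = {0,1,2,4,6,8}
'a' @ 1: {1,3,5,6,7}  ✓accept
'a' @ 2: {1,3,5,6,7}  ✓accept
'b' @ 3: {}  — dead — no transitions
rest 'abcb' ignored (set empty)
end set {} — state 1 not in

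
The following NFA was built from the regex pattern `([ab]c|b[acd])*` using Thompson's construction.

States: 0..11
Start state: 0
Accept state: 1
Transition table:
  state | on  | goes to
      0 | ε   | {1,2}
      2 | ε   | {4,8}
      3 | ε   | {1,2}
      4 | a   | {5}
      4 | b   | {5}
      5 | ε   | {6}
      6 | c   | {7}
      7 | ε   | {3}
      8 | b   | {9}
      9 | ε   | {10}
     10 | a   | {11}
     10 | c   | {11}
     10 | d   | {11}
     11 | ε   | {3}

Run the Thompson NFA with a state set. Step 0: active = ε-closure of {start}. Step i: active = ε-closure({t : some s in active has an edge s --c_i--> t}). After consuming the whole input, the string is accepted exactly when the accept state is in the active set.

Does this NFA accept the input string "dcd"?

Answer: REJECT

Trace:
initial (ε-close {0}): {0,1,2,4,8}
'd' @ 1: {}  — state set empty
rest 'cd' ignored (set empty)
end set {} — state 1 not in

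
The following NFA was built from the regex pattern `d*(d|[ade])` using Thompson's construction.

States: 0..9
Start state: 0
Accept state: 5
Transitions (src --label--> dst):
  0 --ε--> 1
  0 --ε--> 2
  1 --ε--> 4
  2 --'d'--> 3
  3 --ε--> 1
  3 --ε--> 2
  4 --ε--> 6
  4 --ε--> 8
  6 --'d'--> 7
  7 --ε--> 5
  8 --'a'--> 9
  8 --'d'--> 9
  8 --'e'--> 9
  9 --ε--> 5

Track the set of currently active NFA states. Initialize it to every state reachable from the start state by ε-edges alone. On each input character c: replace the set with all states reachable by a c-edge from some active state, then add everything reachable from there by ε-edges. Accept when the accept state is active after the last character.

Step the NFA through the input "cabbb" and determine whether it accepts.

start: ε-closure({0}) = {0,1,2,4,6,8}
'c' @ 1: {}  — no active states
rest 'abbb' ignored (set empty)
end set {} — state 5 not in

Answer: REJECT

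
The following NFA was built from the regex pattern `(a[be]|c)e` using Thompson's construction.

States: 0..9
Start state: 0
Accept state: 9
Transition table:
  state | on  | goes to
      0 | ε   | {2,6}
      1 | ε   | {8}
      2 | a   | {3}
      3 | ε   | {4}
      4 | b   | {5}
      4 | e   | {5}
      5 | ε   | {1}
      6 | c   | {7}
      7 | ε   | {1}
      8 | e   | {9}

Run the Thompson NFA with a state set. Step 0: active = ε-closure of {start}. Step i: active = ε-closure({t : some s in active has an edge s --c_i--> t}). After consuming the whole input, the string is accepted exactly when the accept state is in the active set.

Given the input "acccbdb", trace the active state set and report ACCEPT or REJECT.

Answer: REJECT

Trace:
start: ε-closure({0}) = {0,2,6}
'a' @ 1: {3,4}
'c' @ 2: {}  — dead — no transitions
rest 'ccbdb' ignored (set empty)
after full input: {}  (accept=9 not in)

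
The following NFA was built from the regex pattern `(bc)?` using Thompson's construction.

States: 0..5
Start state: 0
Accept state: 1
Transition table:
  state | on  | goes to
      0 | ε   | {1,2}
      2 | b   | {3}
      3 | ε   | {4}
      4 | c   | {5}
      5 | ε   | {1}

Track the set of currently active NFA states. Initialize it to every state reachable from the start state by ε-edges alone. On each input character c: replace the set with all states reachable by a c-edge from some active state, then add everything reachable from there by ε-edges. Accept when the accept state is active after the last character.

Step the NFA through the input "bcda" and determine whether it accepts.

Answer: REJECT

Derivation:
start: ε-closure({0}) = {0,1,2}
'b' @ 1: {3,4}
'c' @ 2: {1,5}  [accepting]
'd' @ 3: {}  — dead — no transitions
rest 'a' ignored (set empty)
end set {} — state 1 not in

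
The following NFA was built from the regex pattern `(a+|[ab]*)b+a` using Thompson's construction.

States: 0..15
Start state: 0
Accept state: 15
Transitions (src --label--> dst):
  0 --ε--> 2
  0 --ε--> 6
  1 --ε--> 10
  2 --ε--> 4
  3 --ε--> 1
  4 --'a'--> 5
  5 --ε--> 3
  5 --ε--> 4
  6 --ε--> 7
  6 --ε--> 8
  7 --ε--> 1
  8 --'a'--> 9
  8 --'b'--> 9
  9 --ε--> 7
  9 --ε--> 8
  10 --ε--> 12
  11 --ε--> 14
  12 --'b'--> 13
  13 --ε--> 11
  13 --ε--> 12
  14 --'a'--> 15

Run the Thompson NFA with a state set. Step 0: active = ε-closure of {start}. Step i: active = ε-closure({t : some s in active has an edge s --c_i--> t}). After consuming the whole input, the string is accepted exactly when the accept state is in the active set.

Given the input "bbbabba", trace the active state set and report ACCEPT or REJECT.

S₀ = ε-closure({0}) = {0,1,2,4,6,7,8,10,12}
'b' @ 1: {1,7,8,9,10,11,12,13,14}
'b' @ 2: {1,7,8,9,10,11,12,13,14}
'b' @ 3: {1,7,8,9,10,11,12,13,14}
'a' @ 4: {1,7,8,9,10,12,15}  ✓accept
'b' @ 5: {1,7,8,9,10,11,12,13,14}
'b' @ 6: {1,7,8,9,10,11,12,13,14}
'a' @ 7: {1,7,8,9,10,12,15}  ✓accept
end set {1,7,8,9,10,12,15} — state 15 in

Answer: ACCEPT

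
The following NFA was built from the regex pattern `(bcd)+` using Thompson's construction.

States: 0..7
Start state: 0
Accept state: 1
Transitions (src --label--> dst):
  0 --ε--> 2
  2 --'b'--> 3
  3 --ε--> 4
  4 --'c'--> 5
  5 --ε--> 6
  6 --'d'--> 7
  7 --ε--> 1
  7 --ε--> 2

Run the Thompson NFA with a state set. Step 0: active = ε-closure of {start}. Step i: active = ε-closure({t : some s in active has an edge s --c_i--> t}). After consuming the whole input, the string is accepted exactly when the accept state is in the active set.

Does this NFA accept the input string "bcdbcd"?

Answer: ACCEPT

Derivation:
start: ε-closure({0}) = {0,2}
'b' @ 1: {3,4}
'c' @ 2: {5,6}
'd' @ 3: {1,2,7}  ✓accept
'b' @ 4: {3,4}
'c' @ 5: {5,6}
'd' @ 6: {1,2,7}  ✓accept
end set {1,2,7} — state 1 in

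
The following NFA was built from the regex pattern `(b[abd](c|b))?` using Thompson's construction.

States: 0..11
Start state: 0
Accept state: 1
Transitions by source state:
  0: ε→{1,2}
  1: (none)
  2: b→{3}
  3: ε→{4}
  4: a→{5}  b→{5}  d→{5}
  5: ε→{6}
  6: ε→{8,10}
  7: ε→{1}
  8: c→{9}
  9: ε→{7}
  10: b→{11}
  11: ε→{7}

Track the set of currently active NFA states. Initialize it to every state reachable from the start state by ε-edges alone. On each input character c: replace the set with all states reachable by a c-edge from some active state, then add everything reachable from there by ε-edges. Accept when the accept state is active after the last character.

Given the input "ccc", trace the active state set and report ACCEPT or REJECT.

S₀ = ε-closure({0}) = {0,1,2}
'c' @ 1: {}  — dead — no transitions
rest 'cc' ignored (set empty)
after full input: {}  (accept=1 not in)

Answer: REJECT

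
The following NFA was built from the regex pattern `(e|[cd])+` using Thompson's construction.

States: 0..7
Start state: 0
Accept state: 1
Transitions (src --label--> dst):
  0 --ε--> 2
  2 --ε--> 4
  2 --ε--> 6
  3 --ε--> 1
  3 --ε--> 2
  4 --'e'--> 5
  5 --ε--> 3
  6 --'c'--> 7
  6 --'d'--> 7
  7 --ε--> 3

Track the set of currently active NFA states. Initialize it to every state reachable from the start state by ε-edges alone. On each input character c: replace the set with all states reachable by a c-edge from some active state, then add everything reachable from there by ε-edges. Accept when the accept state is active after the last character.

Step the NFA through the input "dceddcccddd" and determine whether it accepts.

Answer: ACCEPT

Steps:
S₀ = ε-closure({0}) = {0,2,4,6}
'd' @ 1: {1,2,3,4,6,7}  [accepting]
'c' @ 2: {1,2,3,4,6,7}  [accepting]
'e' @ 3: {1,2,3,4,5,6}  [accepting]
'd' @ 4: {1,2,3,4,6,7}  [accepting]
'd' @ 5: {1,2,3,4,6,7}  [accepting]
'c' @ 6: {1,2,3,4,6,7}  [accepting]
'c' @ 7: {1,2,3,4,6,7}  [accepting]
'c' @ 8: {1,2,3,4,6,7}  [accepting]
'd' @ 9: {1,2,3,4,6,7}  [accepting]
'd' @ 10: {1,2,3,4,6,7}  [accepting]
'd' @ 11: {1,2,3,4,6,7}  [accepting]
final: {1,2,3,4,6,7}; accept 1 in set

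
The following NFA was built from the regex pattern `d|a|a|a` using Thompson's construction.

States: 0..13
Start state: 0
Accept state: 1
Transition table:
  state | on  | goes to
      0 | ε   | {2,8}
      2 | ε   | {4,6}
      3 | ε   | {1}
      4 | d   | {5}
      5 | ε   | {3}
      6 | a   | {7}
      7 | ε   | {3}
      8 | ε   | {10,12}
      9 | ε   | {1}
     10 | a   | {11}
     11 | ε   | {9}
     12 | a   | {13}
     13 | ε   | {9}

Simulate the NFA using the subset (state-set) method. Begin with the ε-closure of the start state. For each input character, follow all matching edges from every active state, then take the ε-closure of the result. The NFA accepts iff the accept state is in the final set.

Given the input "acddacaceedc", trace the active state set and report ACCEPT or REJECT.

Answer: REJECT

Steps:
initial (ε-close {0}): {0,2,4,6,8,10,12}
'a' @ 1: {1,3,7,9,11,13}  [accepting]
'c' @ 2: {}  — dead — no transitions
rest 'ddacaceedc' ignored (set empty)
end set {} — state 1 not in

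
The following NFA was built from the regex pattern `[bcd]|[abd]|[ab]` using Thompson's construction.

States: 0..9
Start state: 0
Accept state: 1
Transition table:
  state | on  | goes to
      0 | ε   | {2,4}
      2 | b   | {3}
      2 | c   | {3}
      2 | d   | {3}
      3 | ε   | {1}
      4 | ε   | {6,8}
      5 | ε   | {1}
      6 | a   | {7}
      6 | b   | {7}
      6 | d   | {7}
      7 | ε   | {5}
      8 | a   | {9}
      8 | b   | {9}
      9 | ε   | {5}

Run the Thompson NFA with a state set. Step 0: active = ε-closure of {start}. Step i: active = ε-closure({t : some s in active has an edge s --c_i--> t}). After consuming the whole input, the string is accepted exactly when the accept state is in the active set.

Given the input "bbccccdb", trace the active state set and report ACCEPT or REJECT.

S₀ = ε-closure({0}) = {0,2,4,6,8}
'b' @ 1: {1,3,5,7,9}  [accepting]
'b' @ 2: {}  — state set empty
rest 'ccccdb' ignored (set empty)
final: {}; accept 1 not in set

Answer: REJECT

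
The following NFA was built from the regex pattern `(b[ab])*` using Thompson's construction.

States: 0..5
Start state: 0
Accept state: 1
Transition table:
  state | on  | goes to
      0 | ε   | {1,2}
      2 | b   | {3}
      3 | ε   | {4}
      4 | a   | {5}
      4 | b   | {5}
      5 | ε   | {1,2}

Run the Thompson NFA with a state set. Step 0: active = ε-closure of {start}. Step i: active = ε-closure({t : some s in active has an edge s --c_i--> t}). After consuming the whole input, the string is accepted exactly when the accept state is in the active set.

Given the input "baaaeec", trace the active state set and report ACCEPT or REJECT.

initial (ε-close {0}): {0,1,2}
'b' @ 1: {3,4}
'a' @ 2: {1,2,5}  ✓accept
'a' @ 3: {}  — no active states
rest 'aeec' ignored (set empty)
final: {}; accept 1 not in set

Answer: REJECT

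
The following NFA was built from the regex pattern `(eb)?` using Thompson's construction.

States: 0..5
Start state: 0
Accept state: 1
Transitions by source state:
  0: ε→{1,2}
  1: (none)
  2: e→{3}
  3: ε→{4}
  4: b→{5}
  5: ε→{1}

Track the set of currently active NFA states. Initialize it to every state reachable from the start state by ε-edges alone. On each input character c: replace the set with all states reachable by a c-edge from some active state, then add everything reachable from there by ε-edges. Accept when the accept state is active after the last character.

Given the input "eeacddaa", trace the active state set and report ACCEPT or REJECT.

S₀ = ε-closure({0}) = {0,1,2}
'e' @ 1: {3,4}
'e' @ 2: {}  — state set empty
rest 'acddaa' ignored (set empty)
final: {}; accept 1 not in set

Answer: REJECT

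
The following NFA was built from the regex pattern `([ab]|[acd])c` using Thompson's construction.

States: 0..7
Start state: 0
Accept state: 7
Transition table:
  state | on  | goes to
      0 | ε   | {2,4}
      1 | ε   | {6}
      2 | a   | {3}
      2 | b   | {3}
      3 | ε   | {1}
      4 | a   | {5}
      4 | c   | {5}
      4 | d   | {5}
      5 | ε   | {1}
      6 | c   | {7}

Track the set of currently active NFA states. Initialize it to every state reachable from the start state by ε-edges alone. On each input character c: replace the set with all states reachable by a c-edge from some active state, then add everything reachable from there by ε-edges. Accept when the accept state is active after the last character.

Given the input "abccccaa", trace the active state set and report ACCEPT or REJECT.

Answer: REJECT

Derivation:
start: ε-closure({0}) = {0,2,4}
'a' @ 1: {1,3,5,6}
'b' @ 2: {}  — dead — no transitions
rest 'ccccaa' ignored (set empty)
after full input: {}  (accept=7 not in)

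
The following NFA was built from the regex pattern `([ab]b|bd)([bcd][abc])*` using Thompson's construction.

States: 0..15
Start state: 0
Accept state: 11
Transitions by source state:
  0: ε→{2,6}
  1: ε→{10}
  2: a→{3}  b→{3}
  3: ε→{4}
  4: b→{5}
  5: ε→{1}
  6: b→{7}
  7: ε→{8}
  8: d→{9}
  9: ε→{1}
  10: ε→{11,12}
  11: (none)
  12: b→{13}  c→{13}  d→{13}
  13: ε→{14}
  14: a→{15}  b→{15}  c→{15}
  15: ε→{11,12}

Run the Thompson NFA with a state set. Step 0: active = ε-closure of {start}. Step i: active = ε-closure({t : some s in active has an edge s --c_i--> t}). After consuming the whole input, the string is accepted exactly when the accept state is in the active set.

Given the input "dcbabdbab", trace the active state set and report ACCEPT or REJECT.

initial (ε-close {0}): {0,2,6}
'd' @ 1: {}  — dead — no transitions
rest 'cbabdbab' ignored (set empty)
end set {} — state 11 not in

Answer: REJECT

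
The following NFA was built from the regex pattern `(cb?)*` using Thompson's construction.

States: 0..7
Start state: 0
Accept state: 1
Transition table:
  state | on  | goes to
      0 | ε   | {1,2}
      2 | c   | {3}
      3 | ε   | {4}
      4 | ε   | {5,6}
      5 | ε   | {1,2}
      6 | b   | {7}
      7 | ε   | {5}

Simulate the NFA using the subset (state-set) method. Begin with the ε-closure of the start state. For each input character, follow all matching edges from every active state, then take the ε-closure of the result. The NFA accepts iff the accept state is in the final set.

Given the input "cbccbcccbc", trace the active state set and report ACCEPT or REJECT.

Answer: ACCEPT

Steps:
initial (ε-close {0}): {0,1,2}
'c' @ 1: {1,2,3,4,5,6}  (accept∈set)
'b' @ 2: {1,2,5,7}  (accept∈set)
'c' @ 3: {1,2,3,4,5,6}  (accept∈set)
'c' @ 4: {1,2,3,4,5,6}  (accept∈set)
'b' @ 5: {1,2,5,7}  (accept∈set)
'c' @ 6: {1,2,3,4,5,6}  (accept∈set)
'c' @ 7: {1,2,3,4,5,6}  (accept∈set)
'c' @ 8: {1,2,3,4,5,6}  (accept∈set)
'b' @ 9: {1,2,5,7}  (accept∈set)
'c' @ 10: {1,2,3,4,5,6}  (accept∈set)
final: {1,2,3,4,5,6}; accept 1 in set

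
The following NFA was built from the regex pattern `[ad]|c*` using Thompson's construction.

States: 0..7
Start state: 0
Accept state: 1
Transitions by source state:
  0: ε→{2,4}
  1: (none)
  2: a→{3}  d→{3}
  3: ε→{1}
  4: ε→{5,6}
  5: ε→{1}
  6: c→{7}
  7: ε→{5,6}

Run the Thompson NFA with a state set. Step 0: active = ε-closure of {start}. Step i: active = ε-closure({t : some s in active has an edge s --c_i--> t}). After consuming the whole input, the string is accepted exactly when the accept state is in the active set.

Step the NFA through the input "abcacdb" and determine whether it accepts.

Answer: REJECT

Trace:
start: ε-closure({0}) = {0,1,2,4,5,6}
'a' @ 1: {1,3}  ✓accept
'b' @ 2: {}  — dead — no transitions
rest 'cacdb' ignored (set empty)
end set {} — state 1 not in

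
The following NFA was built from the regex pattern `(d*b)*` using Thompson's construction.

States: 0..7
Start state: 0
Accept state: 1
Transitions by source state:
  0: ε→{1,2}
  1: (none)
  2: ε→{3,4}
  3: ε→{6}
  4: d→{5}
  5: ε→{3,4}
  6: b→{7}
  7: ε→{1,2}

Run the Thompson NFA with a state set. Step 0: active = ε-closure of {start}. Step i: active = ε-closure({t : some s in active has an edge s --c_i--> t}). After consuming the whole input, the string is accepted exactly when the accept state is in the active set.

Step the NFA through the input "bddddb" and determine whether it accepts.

Answer: ACCEPT

Trace:
initial (ε-close {0}): {0,1,2,3,4,6}
'b' @ 1: {1,2,3,4,6,7}  (accept∈set)
'd' @ 2: {3,4,5,6}
'd' @ 3: {3,4,5,6}
'd' @ 4: {3,4,5,6}
'd' @ 5: {3,4,5,6}
'b' @ 6: {1,2,3,4,6,7}  (accept∈set)
final: {1,2,3,4,6,7}; accept 1 in set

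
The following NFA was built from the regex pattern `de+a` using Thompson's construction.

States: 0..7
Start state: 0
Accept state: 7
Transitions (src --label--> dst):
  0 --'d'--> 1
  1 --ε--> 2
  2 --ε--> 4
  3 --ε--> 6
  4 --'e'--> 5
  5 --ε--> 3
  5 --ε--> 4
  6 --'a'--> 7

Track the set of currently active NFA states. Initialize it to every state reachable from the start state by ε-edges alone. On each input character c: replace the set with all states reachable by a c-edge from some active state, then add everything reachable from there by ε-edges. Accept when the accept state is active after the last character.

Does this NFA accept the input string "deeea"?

initial (ε-close {0}): {0}
'd' @ 1: {1,2,4}
'e' @ 2: {3,4,5,6}
'e' @ 3: {3,4,5,6}
'e' @ 4: {3,4,5,6}
'a' @ 5: {7}  (accept∈set)
final: {7}; accept 7 in set

Answer: ACCEPT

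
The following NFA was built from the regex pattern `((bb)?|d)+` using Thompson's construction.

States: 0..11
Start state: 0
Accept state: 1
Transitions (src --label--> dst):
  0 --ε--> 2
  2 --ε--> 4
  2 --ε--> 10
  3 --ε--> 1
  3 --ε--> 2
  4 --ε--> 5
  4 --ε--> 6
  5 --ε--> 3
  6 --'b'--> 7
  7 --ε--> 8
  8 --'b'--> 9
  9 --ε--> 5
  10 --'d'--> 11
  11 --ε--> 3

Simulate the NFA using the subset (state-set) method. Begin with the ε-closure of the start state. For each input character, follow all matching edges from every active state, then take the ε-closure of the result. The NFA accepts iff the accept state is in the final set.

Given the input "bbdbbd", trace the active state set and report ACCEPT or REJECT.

start: ε-closure({0}) = {0,1,2,3,4,5,6,10}
'b' @ 1: {7,8}
'b' @ 2: {1,2,3,4,5,6,9,10}  ✓accept
'd' @ 3: {1,2,3,4,5,6,10,11}  ✓accept
'b' @ 4: {7,8}
'b' @ 5: {1,2,3,4,5,6,9,10}  ✓accept
'd' @ 6: {1,2,3,4,5,6,10,11}  ✓accept
final: {1,2,3,4,5,6,10,11}; accept 1 in set

Answer: ACCEPT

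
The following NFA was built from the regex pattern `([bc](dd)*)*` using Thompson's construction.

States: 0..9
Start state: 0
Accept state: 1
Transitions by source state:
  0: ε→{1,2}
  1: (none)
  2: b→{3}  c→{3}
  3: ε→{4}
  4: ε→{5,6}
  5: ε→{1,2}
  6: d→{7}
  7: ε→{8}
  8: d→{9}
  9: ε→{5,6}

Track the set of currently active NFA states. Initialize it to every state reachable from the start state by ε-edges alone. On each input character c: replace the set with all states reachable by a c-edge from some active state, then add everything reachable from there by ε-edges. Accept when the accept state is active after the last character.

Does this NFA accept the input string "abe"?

Answer: REJECT

Derivation:
S₀ = ε-closure({0}) = {0,1,2}
'a' @ 1: {}  — no active states
rest 'be' ignored (set empty)
final: {}; accept 1 not in set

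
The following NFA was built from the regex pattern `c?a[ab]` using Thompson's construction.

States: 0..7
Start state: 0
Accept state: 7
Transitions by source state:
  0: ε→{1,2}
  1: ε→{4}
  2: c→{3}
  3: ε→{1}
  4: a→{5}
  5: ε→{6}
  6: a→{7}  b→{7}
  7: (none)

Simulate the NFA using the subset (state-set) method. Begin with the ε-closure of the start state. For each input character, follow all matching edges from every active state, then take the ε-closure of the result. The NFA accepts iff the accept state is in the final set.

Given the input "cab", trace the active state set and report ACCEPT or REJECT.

initial (ε-close {0}): {0,1,2,4}
'c' @ 1: {1,3,4}
'a' @ 2: {5,6}
'b' @ 3: {7}  (accept∈set)
end set {7} — state 7 in

Answer: ACCEPT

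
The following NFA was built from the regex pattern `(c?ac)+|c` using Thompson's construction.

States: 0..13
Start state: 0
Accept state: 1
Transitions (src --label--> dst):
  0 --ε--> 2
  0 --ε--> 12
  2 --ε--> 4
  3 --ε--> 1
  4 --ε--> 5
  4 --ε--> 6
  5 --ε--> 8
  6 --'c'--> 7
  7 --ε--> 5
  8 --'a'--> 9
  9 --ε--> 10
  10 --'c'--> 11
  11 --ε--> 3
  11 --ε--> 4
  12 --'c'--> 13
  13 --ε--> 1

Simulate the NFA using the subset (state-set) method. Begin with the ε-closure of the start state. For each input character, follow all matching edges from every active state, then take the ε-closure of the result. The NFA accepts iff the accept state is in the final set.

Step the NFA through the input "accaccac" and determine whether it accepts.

initial (ε-close {0}): {0,2,4,5,6,8,12}
'a' @ 1: {9,10}
'c' @ 2: {1,3,4,5,6,8,11}  ✓accept
'c' @ 3: {5,7,8}
'a' @ 4: {9,10}
'c' @ 5: {1,3,4,5,6,8,11}  ✓accept
'c' @ 6: {5,7,8}
'a' @ 7: {9,10}
'c' @ 8: {1,3,4,5,6,8,11}  ✓accept
final: {1,3,4,5,6,8,11}; accept 1 in set

Answer: ACCEPT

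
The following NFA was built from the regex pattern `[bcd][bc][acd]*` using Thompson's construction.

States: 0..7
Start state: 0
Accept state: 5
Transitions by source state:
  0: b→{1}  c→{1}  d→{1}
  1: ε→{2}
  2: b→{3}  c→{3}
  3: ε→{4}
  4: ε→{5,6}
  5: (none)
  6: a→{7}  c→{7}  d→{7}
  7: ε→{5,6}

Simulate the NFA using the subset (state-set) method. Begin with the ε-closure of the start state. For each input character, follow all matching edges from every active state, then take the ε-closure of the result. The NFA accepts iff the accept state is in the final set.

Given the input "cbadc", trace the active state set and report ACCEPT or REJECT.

Answer: ACCEPT

Trace:
initial (ε-close {0}): {0}
'c' @ 1: {1,2}
'b' @ 2: {3,4,5,6}  (accept∈set)
'a' @ 3: {5,6,7}  (accept∈set)
'd' @ 4: {5,6,7}  (accept∈set)
'c' @ 5: {5,6,7}  (accept∈set)
end set {5,6,7} — state 5 in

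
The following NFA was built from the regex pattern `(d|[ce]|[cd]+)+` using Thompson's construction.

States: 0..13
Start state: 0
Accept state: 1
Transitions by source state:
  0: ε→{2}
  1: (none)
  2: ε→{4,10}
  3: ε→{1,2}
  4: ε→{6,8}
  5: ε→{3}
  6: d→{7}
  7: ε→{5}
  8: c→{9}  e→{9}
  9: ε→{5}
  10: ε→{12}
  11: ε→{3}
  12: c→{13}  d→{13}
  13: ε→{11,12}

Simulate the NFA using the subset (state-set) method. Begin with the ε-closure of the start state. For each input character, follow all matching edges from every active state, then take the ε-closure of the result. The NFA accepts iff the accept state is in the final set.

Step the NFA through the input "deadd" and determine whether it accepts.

S₀ = ε-closure({0}) = {0,2,4,6,8,10,12}
'd' @ 1: {1,2,3,4,5,6,7,8,10,11,12,13}  (accept∈set)
'e' @ 2: {1,2,3,4,5,6,8,9,10,12}  (accept∈set)
'a' @ 3: {}  — no active states
rest 'dd' ignored (set empty)
end set {} — state 1 not in

Answer: REJECT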